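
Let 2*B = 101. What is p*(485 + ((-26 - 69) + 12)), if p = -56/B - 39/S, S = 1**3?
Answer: -1628502/101 ≈ -16124.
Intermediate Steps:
B = 101/2 (B = (1/2)*101 = 101/2 ≈ 50.500)
S = 1
p = -4051/101 (p = -56/101/2 - 39/1 = -56*2/101 - 39*1 = -112/101 - 39 = -4051/101 ≈ -40.109)
p*(485 + ((-26 - 69) + 12)) = -4051*(485 + ((-26 - 69) + 12))/101 = -4051*(485 + (-95 + 12))/101 = -4051*(485 - 83)/101 = -4051/101*402 = -1628502/101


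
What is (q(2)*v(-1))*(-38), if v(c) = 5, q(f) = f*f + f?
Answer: -1140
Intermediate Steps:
q(f) = f + f² (q(f) = f² + f = f + f²)
(q(2)*v(-1))*(-38) = ((2*(1 + 2))*5)*(-38) = ((2*3)*5)*(-38) = (6*5)*(-38) = 30*(-38) = -1140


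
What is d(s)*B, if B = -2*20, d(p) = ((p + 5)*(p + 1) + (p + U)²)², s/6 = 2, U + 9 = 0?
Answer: -2116000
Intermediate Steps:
U = -9 (U = -9 + 0 = -9)
s = 12 (s = 6*2 = 12)
d(p) = ((-9 + p)² + (1 + p)*(5 + p))² (d(p) = ((p + 5)*(p + 1) + (p - 9)²)² = ((5 + p)*(1 + p) + (-9 + p)²)² = ((1 + p)*(5 + p) + (-9 + p)²)² = ((-9 + p)² + (1 + p)*(5 + p))²)
B = -40
d(s)*B = (5 + 12² + (-9 + 12)² + 6*12)²*(-40) = (5 + 144 + 3² + 72)²*(-40) = (5 + 144 + 9 + 72)²*(-40) = 230²*(-40) = 52900*(-40) = -2116000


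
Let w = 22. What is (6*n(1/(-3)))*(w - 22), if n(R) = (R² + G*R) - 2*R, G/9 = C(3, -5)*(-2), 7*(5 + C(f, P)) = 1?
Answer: 0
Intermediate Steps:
C(f, P) = -34/7 (C(f, P) = -5 + (⅐)*1 = -5 + ⅐ = -34/7)
G = 612/7 (G = 9*(-34/7*(-2)) = 9*(68/7) = 612/7 ≈ 87.429)
n(R) = R² + 598*R/7 (n(R) = (R² + 612*R/7) - 2*R = R² + 598*R/7)
(6*n(1/(-3)))*(w - 22) = (6*((⅐)*(598 + 7/(-3))/(-3)))*(22 - 22) = (6*((⅐)*(-⅓)*(598 + 7*(-⅓))))*0 = (6*((⅐)*(-⅓)*(598 - 7/3)))*0 = (6*((⅐)*(-⅓)*(1787/3)))*0 = (6*(-1787/63))*0 = -3574/21*0 = 0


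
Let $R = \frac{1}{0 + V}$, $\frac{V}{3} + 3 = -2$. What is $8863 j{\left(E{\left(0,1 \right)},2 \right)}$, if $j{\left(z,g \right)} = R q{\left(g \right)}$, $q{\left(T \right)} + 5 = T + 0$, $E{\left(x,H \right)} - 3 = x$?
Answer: $\frac{8863}{5} \approx 1772.6$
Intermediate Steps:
$V = -15$ ($V = -9 + 3 \left(-2\right) = -9 - 6 = -15$)
$E{\left(x,H \right)} = 3 + x$
$q{\left(T \right)} = -5 + T$ ($q{\left(T \right)} = -5 + \left(T + 0\right) = -5 + T$)
$R = - \frac{1}{15}$ ($R = \frac{1}{0 - 15} = \frac{1}{-15} = - \frac{1}{15} \approx -0.066667$)
$j{\left(z,g \right)} = \frac{1}{3} - \frac{g}{15}$ ($j{\left(z,g \right)} = - \frac{-5 + g}{15} = \frac{1}{3} - \frac{g}{15}$)
$8863 j{\left(E{\left(0,1 \right)},2 \right)} = 8863 \left(\frac{1}{3} - \frac{2}{15}\right) = 8863 \cdot \frac{1}{5} = \frac{8863}{5}$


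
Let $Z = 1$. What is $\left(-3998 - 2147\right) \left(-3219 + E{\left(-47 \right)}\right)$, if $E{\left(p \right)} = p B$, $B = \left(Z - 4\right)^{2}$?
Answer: $22380090$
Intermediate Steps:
$B = 9$ ($B = \left(1 - 4\right)^{2} = \left(-3\right)^{2} = 9$)
$E{\left(p \right)} = 9 p$ ($E{\left(p \right)} = p 9 = 9 p$)
$\left(-3998 - 2147\right) \left(-3219 + E{\left(-47 \right)}\right) = \left(-3998 - 2147\right) \left(-3219 + 9 \left(-47\right)\right) = - 6145 \left(-3219 - 423\right) = \left(-6145\right) \left(-3642\right) = 22380090$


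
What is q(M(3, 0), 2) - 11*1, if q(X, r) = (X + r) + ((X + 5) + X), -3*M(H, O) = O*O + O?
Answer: -4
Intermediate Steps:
M(H, O) = -O/3 - O²/3 (M(H, O) = -(O*O + O)/3 = -(O² + O)/3 = -(O + O²)/3 = -O/3 - O²/3)
q(X, r) = 5 + r + 3*X (q(X, r) = (X + r) + ((5 + X) + X) = (X + r) + (5 + 2*X) = 5 + r + 3*X)
q(M(3, 0), 2) - 11*1 = (5 + 2 + 3*(-⅓*0*(1 + 0))) - 11*1 = (5 + 2 + 3*(-⅓*0*1)) - 11 = (5 + 2 + 3*0) - 11 = (5 + 2 + 0) - 11 = 7 - 11 = -4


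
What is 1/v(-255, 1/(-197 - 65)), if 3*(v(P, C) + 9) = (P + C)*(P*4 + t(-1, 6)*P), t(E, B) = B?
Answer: 131/28393496 ≈ 4.6137e-6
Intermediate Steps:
v(P, C) = -9 + 10*P*(C + P)/3 (v(P, C) = -9 + ((P + C)*(P*4 + 6*P))/3 = -9 + ((C + P)*(4*P + 6*P))/3 = -9 + ((C + P)*(10*P))/3 = -9 + (10*P*(C + P))/3 = -9 + 10*P*(C + P)/3)
1/v(-255, 1/(-197 - 65)) = 1/(-9 + (10/3)*(-255)² + (10/3)*(-255)/(-197 - 65)) = 1/(-9 + (10/3)*65025 + (10/3)*(-255)/(-262)) = 1/(-9 + 216750 + (10/3)*(-1/262)*(-255)) = 1/(-9 + 216750 + 425/131) = 1/(28393496/131) = 131/28393496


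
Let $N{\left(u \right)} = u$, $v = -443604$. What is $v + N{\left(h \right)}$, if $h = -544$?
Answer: $-444148$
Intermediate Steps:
$v + N{\left(h \right)} = -443604 - 544 = -444148$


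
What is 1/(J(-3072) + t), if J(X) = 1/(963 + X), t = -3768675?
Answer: -2109/7948135576 ≈ -2.6535e-7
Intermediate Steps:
1/(J(-3072) + t) = 1/(1/(963 - 3072) - 3768675) = 1/(1/(-2109) - 3768675) = 1/(-1/2109 - 3768675) = 1/(-7948135576/2109) = -2109/7948135576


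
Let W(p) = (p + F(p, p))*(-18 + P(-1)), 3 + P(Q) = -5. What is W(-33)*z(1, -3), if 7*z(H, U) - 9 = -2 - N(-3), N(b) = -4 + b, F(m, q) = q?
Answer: 3432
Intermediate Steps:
P(Q) = -8 (P(Q) = -3 - 5 = -8)
z(H, U) = 2 (z(H, U) = 9/7 + (-2 - (-4 - 3))/7 = 9/7 + (-2 - 1*(-7))/7 = 9/7 + (-2 + 7)/7 = 9/7 + (⅐)*5 = 9/7 + 5/7 = 2)
W(p) = -52*p (W(p) = (p + p)*(-18 - 8) = (2*p)*(-26) = -52*p)
W(-33)*z(1, -3) = -52*(-33)*2 = 1716*2 = 3432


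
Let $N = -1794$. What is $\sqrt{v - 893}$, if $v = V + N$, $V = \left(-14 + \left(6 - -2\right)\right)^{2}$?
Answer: $i \sqrt{2651} \approx 51.488 i$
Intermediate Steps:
$V = 36$ ($V = \left(-14 + \left(6 + 2\right)\right)^{2} = \left(-14 + 8\right)^{2} = \left(-6\right)^{2} = 36$)
$v = -1758$ ($v = 36 - 1794 = -1758$)
$\sqrt{v - 893} = \sqrt{-1758 - 893} = \sqrt{-2651} = i \sqrt{2651}$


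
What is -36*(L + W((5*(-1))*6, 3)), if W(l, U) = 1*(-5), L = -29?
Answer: 1224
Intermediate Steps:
W(l, U) = -5
-36*(L + W((5*(-1))*6, 3)) = -36*(-29 - 5) = -36*(-34) = 1224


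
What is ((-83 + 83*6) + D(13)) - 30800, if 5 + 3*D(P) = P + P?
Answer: -30378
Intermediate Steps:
D(P) = -5/3 + 2*P/3 (D(P) = -5/3 + (P + P)/3 = -5/3 + (2*P)/3 = -5/3 + 2*P/3)
((-83 + 83*6) + D(13)) - 30800 = ((-83 + 83*6) + (-5/3 + (⅔)*13)) - 30800 = ((-83 + 498) + (-5/3 + 26/3)) - 30800 = (415 + 7) - 30800 = 422 - 30800 = -30378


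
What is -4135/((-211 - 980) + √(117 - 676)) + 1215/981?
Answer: 145674393/30935072 + 827*I*√559/283808 ≈ 4.709 + 0.068895*I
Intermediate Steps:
-4135/((-211 - 980) + √(117 - 676)) + 1215/981 = -4135/(-1191 + √(-559)) + 1215*(1/981) = -4135/(-1191 + I*√559) + 135/109 = 135/109 - 4135/(-1191 + I*√559)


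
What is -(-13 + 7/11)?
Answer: 136/11 ≈ 12.364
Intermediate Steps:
-(-13 + 7/11) = -1*(-136/11) = 136/11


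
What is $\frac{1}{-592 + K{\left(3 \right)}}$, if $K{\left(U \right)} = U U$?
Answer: $- \frac{1}{583} \approx -0.0017153$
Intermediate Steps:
$K{\left(U \right)} = U^{2}$
$\frac{1}{-592 + K{\left(3 \right)}} = \frac{1}{-592 + 3^{2}} = \frac{1}{-592 + 9} = \frac{1}{-583} = - \frac{1}{583}$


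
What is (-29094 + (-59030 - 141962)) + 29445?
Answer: -200641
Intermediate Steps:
(-29094 + (-59030 - 141962)) + 29445 = (-29094 - 200992) + 29445 = -230086 + 29445 = -200641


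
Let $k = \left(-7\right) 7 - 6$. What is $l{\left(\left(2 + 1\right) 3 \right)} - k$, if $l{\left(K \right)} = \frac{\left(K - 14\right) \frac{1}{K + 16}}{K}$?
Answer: $\frac{2474}{45} \approx 54.978$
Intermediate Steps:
$l{\left(K \right)} = \frac{-14 + K}{K \left(16 + K\right)}$ ($l{\left(K \right)} = \frac{\left(-14 + K\right) \frac{1}{16 + K}}{K} = \frac{\frac{1}{16 + K} \left(-14 + K\right)}{K} = \frac{-14 + K}{K \left(16 + K\right)}$)
$k = -55$ ($k = -49 - 6 = -55$)
$l{\left(\left(2 + 1\right) 3 \right)} - k = \frac{-14 + \left(2 + 1\right) 3}{\left(2 + 1\right) 3 \left(16 + \left(2 + 1\right) 3\right)} - -55 = \frac{-14 + 3 \cdot 3}{3 \cdot 3 \left(16 + 3 \cdot 3\right)} + 55 = \frac{-14 + 9}{9 \left(16 + 9\right)} + 55 = \frac{1}{9} \cdot \frac{1}{25} \left(-5\right) + 55 = - \frac{1}{45} + 55 = \frac{2474}{45}$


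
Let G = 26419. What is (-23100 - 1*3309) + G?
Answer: 10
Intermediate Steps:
(-23100 - 1*3309) + G = (-23100 - 1*3309) + 26419 = (-23100 - 3309) + 26419 = -26409 + 26419 = 10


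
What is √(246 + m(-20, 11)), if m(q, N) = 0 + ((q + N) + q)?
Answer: √217 ≈ 14.731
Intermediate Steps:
m(q, N) = N + 2*q (m(q, N) = 0 + ((N + q) + q) = 0 + (N + 2*q) = N + 2*q)
√(246 + m(-20, 11)) = √(246 + (11 + 2*(-20))) = √(246 + (11 - 40)) = √(246 - 29) = √217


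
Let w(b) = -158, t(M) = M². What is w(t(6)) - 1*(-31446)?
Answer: 31288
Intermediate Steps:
w(t(6)) - 1*(-31446) = -158 - 1*(-31446) = -158 + 31446 = 31288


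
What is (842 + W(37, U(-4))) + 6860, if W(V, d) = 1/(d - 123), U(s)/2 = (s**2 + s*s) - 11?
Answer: 623861/81 ≈ 7702.0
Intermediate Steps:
U(s) = -22 + 4*s**2 (U(s) = 2*((s**2 + s*s) - 11) = 2*((s**2 + s**2) - 11) = 2*(2*s**2 - 11) = 2*(-11 + 2*s**2) = -22 + 4*s**2)
W(V, d) = 1/(-123 + d)
(842 + W(37, U(-4))) + 6860 = (842 + 1/(-123 + (-22 + 4*(-4)**2))) + 6860 = (842 + 1/(-123 + (-22 + 4*16))) + 6860 = (842 + 1/(-123 + (-22 + 64))) + 6860 = (842 + 1/(-123 + 42)) + 6860 = (842 + 1/(-81)) + 6860 = (842 - 1/81) + 6860 = 68201/81 + 6860 = 623861/81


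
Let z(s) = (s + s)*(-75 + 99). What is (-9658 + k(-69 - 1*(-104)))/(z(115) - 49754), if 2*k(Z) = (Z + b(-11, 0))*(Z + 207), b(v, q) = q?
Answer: 319/2602 ≈ 0.12260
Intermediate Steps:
k(Z) = Z*(207 + Z)/2 (k(Z) = ((Z + 0)*(Z + 207))/2 = (Z*(207 + Z))/2 = Z*(207 + Z)/2)
z(s) = 48*s (z(s) = (2*s)*24 = 48*s)
(-9658 + k(-69 - 1*(-104)))/(z(115) - 49754) = (-9658 + (-69 - 1*(-104))*(207 + (-69 - 1*(-104)))/2)/(48*115 - 49754) = (-9658 + (-69 + 104)*(207 + (-69 + 104))/2)/(5520 - 49754) = (-9658 + (½)*35*(207 + 35))/(-44234) = (-9658 + (½)*35*242)*(-1/44234) = (-9658 + 4235)*(-1/44234) = -5423*(-1/44234) = 319/2602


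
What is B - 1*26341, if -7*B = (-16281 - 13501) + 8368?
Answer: -162973/7 ≈ -23282.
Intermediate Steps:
B = 21414/7 (B = -((-16281 - 13501) + 8368)/7 = -(-29782 + 8368)/7 = -1/7*(-21414) = 21414/7 ≈ 3059.1)
B - 1*26341 = 21414/7 - 1*26341 = 21414/7 - 26341 = -162973/7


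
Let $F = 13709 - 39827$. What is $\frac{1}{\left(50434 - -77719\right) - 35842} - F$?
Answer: $\frac{2410978699}{92311} \approx 26118.0$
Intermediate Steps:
$F = -26118$ ($F = 13709 - 39827 = -26118$)
$\frac{1}{\left(50434 - -77719\right) - 35842} - F = \frac{1}{\left(50434 - -77719\right) - 35842} - -26118 = \frac{1}{\left(50434 + 77719\right) - 35842} + 26118 = \frac{1}{128153 - 35842} + 26118 = \frac{1}{92311} + 26118 = \frac{2410978699}{92311}$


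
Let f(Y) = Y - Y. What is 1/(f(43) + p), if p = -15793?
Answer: -1/15793 ≈ -6.3319e-5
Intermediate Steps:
f(Y) = 0
1/(f(43) + p) = 1/(0 - 15793) = 1/(-15793) = -1/15793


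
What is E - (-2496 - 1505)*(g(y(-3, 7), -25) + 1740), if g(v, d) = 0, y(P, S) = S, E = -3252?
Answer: 6958488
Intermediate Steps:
E - (-2496 - 1505)*(g(y(-3, 7), -25) + 1740) = -3252 - (-2496 - 1505)*(0 + 1740) = -3252 - (-4001)*1740 = -3252 - 1*(-6961740) = -3252 + 6961740 = 6958488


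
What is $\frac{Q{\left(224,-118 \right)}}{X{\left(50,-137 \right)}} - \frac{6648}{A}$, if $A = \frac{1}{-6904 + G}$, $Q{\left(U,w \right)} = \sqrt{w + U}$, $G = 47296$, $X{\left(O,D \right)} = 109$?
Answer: $-268526016 + \frac{\sqrt{106}}{109} \approx -2.6853 \cdot 10^{8}$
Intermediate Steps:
$Q{\left(U,w \right)} = \sqrt{U + w}$
$A = \frac{1}{40392}$ ($A = \frac{1}{-6904 + 47296} = \frac{1}{40392} \approx 2.4757 \cdot 10^{-5}$)
$\frac{Q{\left(224,-118 \right)}}{X{\left(50,-137 \right)}} - \frac{6648}{A} = \frac{\sqrt{224 - 118}}{109} - 6648 \frac{1}{\frac{1}{40392}} = \sqrt{106} \cdot \frac{1}{109} - 268526016 = \frac{\sqrt{106}}{109} - 268526016 = -268526016 + \frac{\sqrt{106}}{109}$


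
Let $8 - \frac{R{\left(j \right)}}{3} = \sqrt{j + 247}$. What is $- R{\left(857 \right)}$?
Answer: $-24 + 12 \sqrt{69} \approx 75.679$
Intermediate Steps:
$R{\left(j \right)} = 24 - 3 \sqrt{247 + j}$ ($R{\left(j \right)} = 24 - 3 \sqrt{j + 247} = 24 - 3 \sqrt{247 + j}$)
$- R{\left(857 \right)} = - (24 - 3 \sqrt{247 + 857}) = - (24 - 3 \sqrt{1104}) = - (24 - 3 \cdot 4 \sqrt{69}) = - (24 - 12 \sqrt{69}) = -24 + 12 \sqrt{69}$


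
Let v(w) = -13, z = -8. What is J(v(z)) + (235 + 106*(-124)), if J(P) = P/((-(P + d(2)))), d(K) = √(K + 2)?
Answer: -142012/11 ≈ -12910.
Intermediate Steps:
d(K) = √(2 + K)
J(P) = P/(-2 - P) (J(P) = P/((-(P + √(2 + 2)))) = P/((-(P + √4))) = P/((-(P + 2))) = P/((-(2 + P))) = P/(-2 - P))
J(v(z)) + (235 + 106*(-124)) = -1*(-13)/(2 - 13) + (235 + 106*(-124)) = -1*(-13)/(-11) + (235 - 13144) = -1*(-13)*(-1/11) - 12909 = -13/11 - 12909 = -142012/11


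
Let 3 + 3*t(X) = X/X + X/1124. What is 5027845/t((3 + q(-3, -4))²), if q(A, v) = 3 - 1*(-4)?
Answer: -1412824445/179 ≈ -7.8929e+6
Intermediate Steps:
q(A, v) = 7 (q(A, v) = 3 + 4 = 7)
t(X) = -⅔ + X/3372 (t(X) = -1 + (X/X + X/1124)/3 = -1 + (1 + X*(1/1124))/3 = -1 + (1 + X/1124)/3 = -1 + (⅓ + X/3372) = -⅔ + X/3372)
5027845/t((3 + q(-3, -4))²) = 5027845/(-⅔ + (3 + 7)²/3372) = 5027845/(-⅔ + (1/3372)*10²) = 5027845/(-⅔ + (1/3372)*100) = 5027845/(-⅔ + 25/843) = 5027845/(-179/281) = 5027845*(-281/179) = -1412824445/179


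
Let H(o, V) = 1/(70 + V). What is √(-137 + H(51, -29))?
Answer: 12*I*√1599/41 ≈ 11.704*I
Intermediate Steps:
√(-137 + H(51, -29)) = √(-137 + 1/(70 - 29)) = √(-137 + 1/41) = √(-5616/41) = 12*I*√1599/41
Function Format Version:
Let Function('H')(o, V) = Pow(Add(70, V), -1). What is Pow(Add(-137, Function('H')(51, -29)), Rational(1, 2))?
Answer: Mul(Rational(12, 41), I, Pow(1599, Rational(1, 2))) ≈ Mul(11.704, I)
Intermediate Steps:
Pow(Add(-137, Function('H')(51, -29)), Rational(1, 2)) = Pow(Add(-137, Pow(Add(70, -29), -1)), Rational(1, 2)) = Pow(Add(-137, Pow(41, -1)), Rational(1, 2)) = Pow(Add(-137, Rational(1, 41)), Rational(1, 2)) = Pow(Rational(-5616, 41), Rational(1, 2)) = Mul(Rational(12, 41), I, Pow(1599, Rational(1, 2)))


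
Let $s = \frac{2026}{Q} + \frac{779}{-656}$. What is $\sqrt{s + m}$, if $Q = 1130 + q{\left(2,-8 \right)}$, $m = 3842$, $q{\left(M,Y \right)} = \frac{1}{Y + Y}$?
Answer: $\frac{\sqrt{20095304641997}}{72316} \approx 61.989$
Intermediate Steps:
$q{\left(M,Y \right)} = \frac{1}{2 Y}$
$Q = \frac{18079}{16}$ ($Q = 1130 + \frac{1}{2 \left(-8\right)} = 1130 + \frac{1}{2} \left(- \frac{1}{8}\right) = 1130 - \frac{1}{16} = \frac{18079}{16} \approx 1129.9$)
$s = \frac{175155}{289264}$ ($s = \frac{2026}{\frac{18079}{16}} + \frac{779}{-656} = 2026 \cdot \frac{16}{18079} + 779 \left(- \frac{1}{656}\right) = \frac{32416}{18079} - \frac{19}{16} = \frac{175155}{289264} \approx 0.60552$)
$\sqrt{s + m} = \sqrt{\frac{175155}{289264} + 3842} = \sqrt{\frac{1111527443}{289264}} = \frac{\sqrt{20095304641997}}{72316}$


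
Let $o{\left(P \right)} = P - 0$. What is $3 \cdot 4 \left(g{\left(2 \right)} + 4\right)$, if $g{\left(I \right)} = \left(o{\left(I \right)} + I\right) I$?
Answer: $144$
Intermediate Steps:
$o{\left(P \right)} = P$ ($o{\left(P \right)} = P + 0 = P$)
$g{\left(I \right)} = 2 I^{2}$ ($g{\left(I \right)} = \left(I + I\right) I = 2 I I = 2 I^{2}$)
$3 \cdot 4 \left(g{\left(2 \right)} + 4\right) = 3 \cdot 4 \left(2 \cdot 2^{2} + 4\right) = 12 \left(2 \cdot 4 + 4\right) = 12 \left(8 + 4\right) = 12 \cdot 12 = 144$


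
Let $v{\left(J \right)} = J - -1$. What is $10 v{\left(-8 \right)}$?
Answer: $-70$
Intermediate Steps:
$v{\left(J \right)} = 1 + J$ ($v{\left(J \right)} = J + 1 = 1 + J$)
$10 v{\left(-8 \right)} = 10 \left(1 - 8\right) = 10 \left(-7\right) = -70$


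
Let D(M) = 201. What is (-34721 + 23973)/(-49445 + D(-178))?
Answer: 2687/12311 ≈ 0.21826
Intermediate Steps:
(-34721 + 23973)/(-49445 + D(-178)) = (-34721 + 23973)/(-49445 + 201) = -10748/(-49244) = -10748*(-1/49244) = 2687/12311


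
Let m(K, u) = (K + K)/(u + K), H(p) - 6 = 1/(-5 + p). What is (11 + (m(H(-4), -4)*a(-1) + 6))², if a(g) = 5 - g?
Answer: 855625/289 ≈ 2960.6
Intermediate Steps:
H(p) = 6 + 1/(-5 + p)
m(K, u) = 2*K/(K + u) (m(K, u) = (2*K)/(K + u) = 2*K/(K + u))
(11 + (m(H(-4), -4)*a(-1) + 6))² = (11 + ((2*((-29 + 6*(-4))/(-5 - 4))/((-29 + 6*(-4))/(-5 - 4) - 4))*(5 - 1*(-1)) + 6))² = (11 + ((2*((-29 - 24)/(-9))/((-29 - 24)/(-9) - 4))*(5 + 1) + 6))² = (11 + ((2*(-⅑*(-53))/(-⅑*(-53) - 4))*6 + 6))² = (11 + ((2*(53/9)/(53/9 - 4))*6 + 6))² = (11 + ((2*(53/9)/(17/9))*6 + 6))² = (11 + ((2*(53/9)*(9/17))*6 + 6))² = (11 + ((106/17)*6 + 6))² = (11 + (636/17 + 6))² = (11 + 738/17)² = (925/17)² = 855625/289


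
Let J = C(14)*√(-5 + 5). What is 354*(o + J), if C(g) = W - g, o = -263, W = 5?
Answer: -93102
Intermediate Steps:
C(g) = 5 - g
J = 0 (J = (5 - 1*14)*√(-5 + 5) = (5 - 14)*√0 = -9*0 = 0)
354*(o + J) = 354*(-263 + 0) = 354*(-263) = -93102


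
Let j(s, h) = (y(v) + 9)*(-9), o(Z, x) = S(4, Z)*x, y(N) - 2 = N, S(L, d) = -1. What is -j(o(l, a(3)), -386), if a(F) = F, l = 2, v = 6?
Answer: 153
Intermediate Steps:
y(N) = 2 + N
o(Z, x) = -x
j(s, h) = -153 (j(s, h) = ((2 + 6) + 9)*(-9) = (8 + 9)*(-9) = 17*(-9) = -153)
-j(o(l, a(3)), -386) = -1*(-153) = 153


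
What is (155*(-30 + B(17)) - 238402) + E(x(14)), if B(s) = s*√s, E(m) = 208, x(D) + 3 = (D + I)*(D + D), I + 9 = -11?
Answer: -242844 + 2635*√17 ≈ -2.3198e+5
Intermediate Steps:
I = -20 (I = -9 - 11 = -20)
x(D) = -3 + 2*D*(-20 + D) (x(D) = -3 + (D - 20)*(D + D) = -3 + (-20 + D)*(2*D) = -3 + 2*D*(-20 + D))
B(s) = s^(3/2)
(155*(-30 + B(17)) - 238402) + E(x(14)) = (155*(-30 + 17^(3/2)) - 238402) + 208 = (155*(-30 + 17*√17) - 238402) + 208 = ((-4650 + 2635*√17) - 238402) + 208 = (-243052 + 2635*√17) + 208 = -242844 + 2635*√17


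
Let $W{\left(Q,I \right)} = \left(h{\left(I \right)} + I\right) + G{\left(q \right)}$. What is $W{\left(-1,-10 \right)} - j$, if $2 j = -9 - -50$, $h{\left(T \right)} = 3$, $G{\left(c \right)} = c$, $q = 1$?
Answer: $- \frac{53}{2} \approx -26.5$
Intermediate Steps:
$W{\left(Q,I \right)} = 4 + I$ ($W{\left(Q,I \right)} = \left(3 + I\right) + 1 = 4 + I$)
$j = \frac{41}{2}$ ($j = \frac{-9 - -50}{2} = \frac{-9 + 50}{2} = \frac{1}{2} \cdot 41 = \frac{41}{2} \approx 20.5$)
$W{\left(-1,-10 \right)} - j = \left(4 - 10\right) - \frac{41}{2} = -6 - \frac{41}{2} = - \frac{53}{2}$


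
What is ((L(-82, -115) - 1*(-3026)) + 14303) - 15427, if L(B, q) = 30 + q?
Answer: 1817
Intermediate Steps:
((L(-82, -115) - 1*(-3026)) + 14303) - 15427 = (((30 - 115) - 1*(-3026)) + 14303) - 15427 = ((-85 + 3026) + 14303) - 15427 = (2941 + 14303) - 15427 = 17244 - 15427 = 1817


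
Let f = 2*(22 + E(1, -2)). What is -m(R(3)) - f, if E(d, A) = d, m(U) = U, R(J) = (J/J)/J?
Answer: -139/3 ≈ -46.333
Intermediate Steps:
R(J) = 1/J
f = 46 (f = 2*(22 + 1) = 2*23 = 46)
-m(R(3)) - f = -1/3 - 1*46 = -1*⅓ - 46 = -⅓ - 46 = -139/3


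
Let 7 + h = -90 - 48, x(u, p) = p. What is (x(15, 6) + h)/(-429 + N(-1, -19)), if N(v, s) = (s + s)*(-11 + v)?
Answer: -139/27 ≈ -5.1481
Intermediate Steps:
N(v, s) = 2*s*(-11 + v) (N(v, s) = (2*s)*(-11 + v) = 2*s*(-11 + v))
h = -145 (h = -7 + (-90 - 48) = -7 - 138 = -145)
(x(15, 6) + h)/(-429 + N(-1, -19)) = (6 - 145)/(-429 + 2*(-19)*(-11 - 1)) = -139/(-429 + 2*(-19)*(-12)) = -139/(-429 + 456) = -139/27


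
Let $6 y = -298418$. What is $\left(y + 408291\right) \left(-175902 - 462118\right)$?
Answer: $- \frac{686295145280}{3} \approx -2.2876 \cdot 10^{11}$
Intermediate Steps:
$y = - \frac{149209}{3}$ ($y = \frac{1}{6} \left(-298418\right) = - \frac{149209}{3} \approx -49736.0$)
$\left(y + 408291\right) \left(-175902 - 462118\right) = \left(- \frac{149209}{3} + 408291\right) \left(-175902 - 462118\right) = \frac{1075664}{3} \left(-638020\right) = - \frac{686295145280}{3}$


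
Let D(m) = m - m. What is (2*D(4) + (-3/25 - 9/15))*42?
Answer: -756/25 ≈ -30.240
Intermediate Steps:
D(m) = 0
(2*D(4) + (-3/25 - 9/15))*42 = (2*0 + (-3/25 - 9/15))*42 = (0 + (-3*1/25 - 9*1/15))*42 = (0 + (-3/25 - ⅗))*42 = (0 - 18/25)*42 = -18/25*42 = -756/25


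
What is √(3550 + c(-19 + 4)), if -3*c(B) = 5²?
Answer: 25*√51/3 ≈ 59.512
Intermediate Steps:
c(B) = -25/3 (c(B) = -⅓*5² = -⅓*25 = -25/3)
√(3550 + c(-19 + 4)) = √(3550 - 25/3) = √(10625/3) = 25*√51/3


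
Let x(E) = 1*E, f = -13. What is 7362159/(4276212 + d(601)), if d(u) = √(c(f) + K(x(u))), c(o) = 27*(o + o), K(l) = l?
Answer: 31482152661708/18285989069045 - 7362159*I*√101/18285989069045 ≈ 1.7217 - 4.0462e-6*I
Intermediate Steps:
x(E) = E
c(o) = 54*o (c(o) = 27*(2*o) = 54*o)
d(u) = √(-702 + u) (d(u) = √(54*(-13) + u) = √(-702 + u))
7362159/(4276212 + d(601)) = 7362159/(4276212 + √(-702 + 601)) = 7362159/(4276212 + √(-101)) = 7362159/(4276212 + I*√101)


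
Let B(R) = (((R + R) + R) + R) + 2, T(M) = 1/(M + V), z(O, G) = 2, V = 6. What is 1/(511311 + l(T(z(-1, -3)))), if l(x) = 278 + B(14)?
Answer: 1/511647 ≈ 1.9545e-6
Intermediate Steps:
T(M) = 1/(6 + M) (T(M) = 1/(M + 6) = 1/(6 + M))
B(R) = 2 + 4*R (B(R) = ((2*R + R) + R) + 2 = (3*R + R) + 2 = 4*R + 2 = 2 + 4*R)
l(x) = 336 (l(x) = 278 + (2 + 4*14) = 278 + (2 + 56) = 278 + 58 = 336)
1/(511311 + l(T(z(-1, -3)))) = 1/(511311 + 336) = 1/511647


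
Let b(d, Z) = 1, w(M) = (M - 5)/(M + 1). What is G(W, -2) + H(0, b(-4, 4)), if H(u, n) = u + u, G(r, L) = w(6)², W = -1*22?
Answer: 1/49 ≈ 0.020408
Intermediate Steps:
W = -22
w(M) = (-5 + M)/(1 + M)
G(r, L) = 1/49 (G(r, L) = ((-5 + 6)/(1 + 6))² = (1/7)² = ((⅐)*1)² = (⅐)² = 1/49)
H(u, n) = 2*u
G(W, -2) + H(0, b(-4, 4)) = 1/49 + 2*0 = 1/49 + 0 = 1/49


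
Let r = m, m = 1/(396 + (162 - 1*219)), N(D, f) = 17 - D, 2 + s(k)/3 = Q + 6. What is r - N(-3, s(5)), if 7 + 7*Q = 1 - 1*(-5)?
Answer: -6779/339 ≈ -19.997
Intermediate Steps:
Q = -1/7 (Q = -1 + (1 - 1*(-5))/7 = -1 + (1 + 5)/7 = -1 + (1/7)*6 = -1 + 6/7 = -1/7 ≈ -0.14286)
s(k) = 81/7 (s(k) = -6 + 3*(-1/7 + 6) = -6 + 3*(41/7) = -6 + 123/7 = 81/7)
m = 1/339 (m = 1/(396 + (162 - 219)) = 1/(396 - 57) = 1/339 ≈ 0.0029499)
r = 1/339 ≈ 0.0029499
r - N(-3, s(5)) = 1/339 - (17 - 1*(-3)) = 1/339 - (17 + 3) = 1/339 - 1*20 = 1/339 - 20 = -6779/339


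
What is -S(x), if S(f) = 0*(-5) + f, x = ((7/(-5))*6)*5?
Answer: 42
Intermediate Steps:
x = -42 (x = ((7*(-1/5))*6)*5 = -7/5*6*5 = -42/5*5 = -42)
S(f) = f (S(f) = 0 + f = f)
-S(x) = -1*(-42) = 42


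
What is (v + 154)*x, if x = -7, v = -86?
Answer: -476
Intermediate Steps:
(v + 154)*x = (-86 + 154)*(-7) = 68*(-7) = -476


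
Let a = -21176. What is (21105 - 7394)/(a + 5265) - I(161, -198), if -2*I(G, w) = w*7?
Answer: -11040034/15911 ≈ -693.86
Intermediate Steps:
I(G, w) = -7*w/2 (I(G, w) = -w*7/2 = -7*w/2)
(21105 - 7394)/(a + 5265) - I(161, -198) = (21105 - 7394)/(-21176 + 5265) - (-7)*(-198)/2 = 13711/(-15911) - 1*693 = 13711*(-1/15911) - 693 = -13711/15911 - 693 = -11040034/15911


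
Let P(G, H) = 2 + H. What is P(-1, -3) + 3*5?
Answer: 14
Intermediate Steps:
P(-1, -3) + 3*5 = (2 - 3) + 3*5 = -1 + 15 = 14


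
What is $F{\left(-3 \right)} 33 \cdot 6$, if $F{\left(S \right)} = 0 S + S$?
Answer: $-594$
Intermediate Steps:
$F{\left(S \right)} = S$ ($F{\left(S \right)} = 0 + S = S$)
$F{\left(-3 \right)} 33 \cdot 6 = \left(-3\right) 33 \cdot 6 = \left(-99\right) 6 = -594$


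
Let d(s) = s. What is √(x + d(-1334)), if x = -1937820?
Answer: I*√1939154 ≈ 1392.5*I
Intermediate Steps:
√(x + d(-1334)) = √(-1937820 - 1334) = √(-1939154) = I*√1939154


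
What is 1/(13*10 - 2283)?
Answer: -1/2153 ≈ -0.00046447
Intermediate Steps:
1/(13*10 - 2283) = 1/(130 - 2283) = 1/(-2153) = -1/2153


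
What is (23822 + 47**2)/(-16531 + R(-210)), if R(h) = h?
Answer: -26031/16741 ≈ -1.5549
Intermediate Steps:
(23822 + 47**2)/(-16531 + R(-210)) = (23822 + 47**2)/(-16531 - 210) = (23822 + 2209)/(-16741) = 26031*(-1/16741) = -26031/16741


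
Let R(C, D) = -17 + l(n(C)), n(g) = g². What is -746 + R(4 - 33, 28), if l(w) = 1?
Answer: -762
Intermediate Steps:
R(C, D) = -16 (R(C, D) = -17 + 1 = -16)
-746 + R(4 - 33, 28) = -746 - 16 = -762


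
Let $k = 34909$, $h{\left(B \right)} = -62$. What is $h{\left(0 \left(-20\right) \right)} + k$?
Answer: $34847$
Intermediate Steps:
$h{\left(0 \left(-20\right) \right)} + k = -62 + 34909 = 34847$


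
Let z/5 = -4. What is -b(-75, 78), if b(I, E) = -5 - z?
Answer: -15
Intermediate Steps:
z = -20 (z = 5*(-4) = -20)
b(I, E) = 15 (b(I, E) = -5 - 1*(-20) = -5 + 20 = 15)
-b(-75, 78) = -1*15 = -15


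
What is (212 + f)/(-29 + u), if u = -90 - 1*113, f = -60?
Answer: -19/29 ≈ -0.65517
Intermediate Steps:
u = -203 (u = -90 - 113 = -203)
(212 + f)/(-29 + u) = (212 - 60)/(-29 - 203) = 152/(-232) = 152*(-1/232) = -19/29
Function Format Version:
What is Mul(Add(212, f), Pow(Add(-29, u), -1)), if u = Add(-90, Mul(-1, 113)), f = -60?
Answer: Rational(-19, 29) ≈ -0.65517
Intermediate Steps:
u = -203 (u = Add(-90, -113) = -203)
Mul(Add(212, f), Pow(Add(-29, u), -1)) = Mul(Add(212, -60), Pow(Add(-29, -203), -1)) = Mul(152, Pow(-232, -1)) = Mul(152, Rational(-1, 232)) = Rational(-19, 29)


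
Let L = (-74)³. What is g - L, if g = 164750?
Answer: 569974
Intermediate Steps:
L = -405224
g - L = 164750 - 1*(-405224) = 164750 + 405224 = 569974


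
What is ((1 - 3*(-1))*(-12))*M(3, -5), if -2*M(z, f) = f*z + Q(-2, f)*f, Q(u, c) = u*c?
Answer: -1560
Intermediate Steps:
Q(u, c) = c*u
M(z, f) = f**2 - f*z/2 (M(z, f) = -(f*z + (f*(-2))*f)/2 = -(f*z + (-2*f)*f)/2 = -(f*z - 2*f**2)/2 = -(-2*f**2 + f*z)/2 = f**2 - f*z/2)
((1 - 3*(-1))*(-12))*M(3, -5) = ((1 - 3*(-1))*(-12))*((1/2)*(-5)*(-1*3 + 2*(-5))) = ((1 + 3)*(-12))*((1/2)*(-5)*(-3 - 10)) = (4*(-12))*((1/2)*(-5)*(-13)) = -48*65/2 = -1560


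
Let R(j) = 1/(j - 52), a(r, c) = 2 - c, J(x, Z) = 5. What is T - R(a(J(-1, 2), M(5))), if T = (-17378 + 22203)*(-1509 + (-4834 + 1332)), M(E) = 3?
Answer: -1281437974/53 ≈ -2.4178e+7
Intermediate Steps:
R(j) = 1/(-52 + j)
T = -24178075 (T = 4825*(-1509 - 3502) = 4825*(-5011) = -24178075)
T - R(a(J(-1, 2), M(5))) = -24178075 - 1/(-52 + (2 - 1*3)) = -24178075 - 1/(-52 + (2 - 3)) = -24178075 - 1/(-52 - 1) = -24178075 - 1/(-53) = -24178075 - 1*(-1/53) = -24178075 + 1/53 = -1281437974/53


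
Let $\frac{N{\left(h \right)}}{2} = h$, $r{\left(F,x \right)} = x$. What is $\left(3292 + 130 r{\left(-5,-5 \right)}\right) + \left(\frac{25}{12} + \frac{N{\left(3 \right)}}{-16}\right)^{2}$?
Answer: $\frac{1523473}{576} \approx 2644.9$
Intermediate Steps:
$N{\left(h \right)} = 2 h$
$\left(3292 + 130 r{\left(-5,-5 \right)}\right) + \left(\frac{25}{12} + \frac{N{\left(3 \right)}}{-16}\right)^{2} = \left(3292 + 130 \left(-5\right)\right) + \left(\frac{25}{12} + \frac{2 \cdot 3}{-16}\right)^{2} = \left(3292 - 650\right) + \left(25 \cdot \frac{1}{12} + 6 \left(- \frac{1}{16}\right)\right)^{2} = 2642 + \left(\frac{25}{12} - \frac{3}{8}\right)^{2} = 2642 + \left(\frac{41}{24}\right)^{2} = 2642 + \frac{1681}{576} = \frac{1523473}{576}$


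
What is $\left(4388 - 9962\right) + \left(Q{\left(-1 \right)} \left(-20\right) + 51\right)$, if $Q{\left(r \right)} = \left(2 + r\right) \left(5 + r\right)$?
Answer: $-5603$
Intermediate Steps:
$\left(4388 - 9962\right) + \left(Q{\left(-1 \right)} \left(-20\right) + 51\right) = \left(4388 - 9962\right) + \left(\left(10 + \left(-1\right)^{2} + 7 \left(-1\right)\right) \left(-20\right) + 51\right) = -5574 + \left(\left(10 + 1 - 7\right) \left(-20\right) + 51\right) = -5574 + \left(4 \left(-20\right) + 51\right) = -5574 + \left(-80 + 51\right) = -5574 - 29 = -5603$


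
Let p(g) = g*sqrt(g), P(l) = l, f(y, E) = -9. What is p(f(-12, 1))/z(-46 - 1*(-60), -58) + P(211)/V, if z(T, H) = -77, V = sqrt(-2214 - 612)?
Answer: I*(25434 - 16247*sqrt(314))/72534 ≈ -3.6185*I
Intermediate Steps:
V = 3*I*sqrt(314) (V = sqrt(-2826) = 3*I*sqrt(314) ≈ 53.16*I)
p(g) = g**(3/2)
p(f(-12, 1))/z(-46 - 1*(-60), -58) + P(211)/V = (-9)**(3/2)/(-77) + 211/((3*I*sqrt(314))) = -27*I*(-1/77) + 211*(-I*sqrt(314)/942) = 27*I/77 - 211*I*sqrt(314)/942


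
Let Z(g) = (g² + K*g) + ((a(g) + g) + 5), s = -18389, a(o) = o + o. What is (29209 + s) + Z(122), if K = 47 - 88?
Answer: 21073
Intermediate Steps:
a(o) = 2*o
K = -41
Z(g) = 5 + g² - 38*g (Z(g) = (g² - 41*g) + ((2*g + g) + 5) = (g² - 41*g) + (3*g + 5) = (g² - 41*g) + (5 + 3*g) = 5 + g² - 38*g)
(29209 + s) + Z(122) = (29209 - 18389) + (5 + 122² - 38*122) = 10820 + (5 + 14884 - 4636) = 10820 + 10253 = 21073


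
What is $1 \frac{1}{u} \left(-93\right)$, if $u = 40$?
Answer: $- \frac{93}{40} \approx -2.325$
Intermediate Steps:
$1 \frac{1}{u} \left(-93\right) = 1 \cdot \frac{1}{40} \left(-93\right) = \frac{1}{40} \left(-93\right) = - \frac{93}{40}$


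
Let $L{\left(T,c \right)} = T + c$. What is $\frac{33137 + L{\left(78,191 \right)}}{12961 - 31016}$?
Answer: $- \frac{33406}{18055} \approx -1.8502$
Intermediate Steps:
$\frac{33137 + L{\left(78,191 \right)}}{12961 - 31016} = \frac{33137 + \left(78 + 191\right)}{12961 - 31016} = \frac{33137 + 269}{-18055} = 33406 \left(- \frac{1}{18055}\right) = - \frac{33406}{18055}$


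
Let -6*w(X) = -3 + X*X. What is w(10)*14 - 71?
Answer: -892/3 ≈ -297.33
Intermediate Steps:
w(X) = ½ - X²/6 (w(X) = -(-3 + X*X)/6 = -(-3 + X²)/6 = ½ - X²/6)
w(10)*14 - 71 = (½ - ⅙*10²)*14 - 71 = (½ - ⅙*100)*14 - 71 = (½ - 50/3)*14 - 71 = -97/6*14 - 71 = -679/3 - 71 = -892/3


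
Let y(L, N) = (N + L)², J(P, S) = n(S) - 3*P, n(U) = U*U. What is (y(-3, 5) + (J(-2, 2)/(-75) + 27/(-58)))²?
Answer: 8755681/756900 ≈ 11.568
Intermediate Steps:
n(U) = U²
J(P, S) = S² - 3*P
y(L, N) = (L + N)²
(y(-3, 5) + (J(-2, 2)/(-75) + 27/(-58)))² = ((-3 + 5)² + ((2² - 3*(-2))/(-75) + 27/(-58)))² = (2² + ((4 + 6)*(-1/75) + 27*(-1/58)))² = (4 + (10*(-1/75) - 27/58))² = (4 + (-2/15 - 27/58))² = (4 - 521/870)² = (2959/870)² = 8755681/756900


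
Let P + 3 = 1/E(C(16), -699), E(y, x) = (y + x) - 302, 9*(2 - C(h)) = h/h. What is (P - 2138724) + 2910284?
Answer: 6937840535/8992 ≈ 7.7156e+5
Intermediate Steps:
C(h) = 17/9 (C(h) = 2 - h/(9*h) = 2 - ⅑*1 = 2 - ⅑ = 17/9)
E(y, x) = -302 + x + y (E(y, x) = (x + y) - 302 = -302 + x + y)
P = -26985/8992 (P = -3 + 1/(-302 - 699 + 17/9) = -3 + 1/(-8992/9) = -3 - 9/8992 = -26985/8992 ≈ -3.0010)
(P - 2138724) + 2910284 = (-26985/8992 - 2138724) + 2910284 = -19231433193/8992 + 2910284 = 6937840535/8992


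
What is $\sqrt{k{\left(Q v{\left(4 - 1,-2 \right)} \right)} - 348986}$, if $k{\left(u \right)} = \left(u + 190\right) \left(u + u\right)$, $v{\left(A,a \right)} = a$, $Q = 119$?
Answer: $i \sqrt{326138} \approx 571.08 i$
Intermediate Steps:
$k{\left(u \right)} = 2 u \left(190 + u\right)$ ($k{\left(u \right)} = \left(190 + u\right) 2 u = 2 u \left(190 + u\right)$)
$\sqrt{k{\left(Q v{\left(4 - 1,-2 \right)} \right)} - 348986} = \sqrt{2 \cdot 119 \left(-2\right) \left(190 + 119 \left(-2\right)\right) - 348986} = \sqrt{2 \left(-238\right) \left(190 - 238\right) - 348986} = \sqrt{2 \left(-238\right) \left(-48\right) - 348986} = \sqrt{22848 - 348986} = \sqrt{-326138} = i \sqrt{326138}$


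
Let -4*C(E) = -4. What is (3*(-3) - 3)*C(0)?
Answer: -12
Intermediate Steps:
C(E) = 1 (C(E) = -¼*(-4) = 1)
(3*(-3) - 3)*C(0) = (3*(-3) - 3)*1 = (-9 - 3)*1 = -12*1 = -12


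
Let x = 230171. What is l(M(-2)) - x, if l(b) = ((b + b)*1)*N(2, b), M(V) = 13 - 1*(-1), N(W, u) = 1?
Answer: -230143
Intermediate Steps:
M(V) = 14 (M(V) = 13 + 1 = 14)
l(b) = 2*b (l(b) = ((b + b)*1)*1 = ((2*b)*1)*1 = (2*b)*1 = 2*b)
l(M(-2)) - x = 2*14 - 1*230171 = 28 - 230171 = -230143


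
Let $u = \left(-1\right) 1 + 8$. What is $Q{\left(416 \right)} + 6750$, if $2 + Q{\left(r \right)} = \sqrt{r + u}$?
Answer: $6748 + 3 \sqrt{47} \approx 6768.6$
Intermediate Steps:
$u = 7$ ($u = -1 + 8 = 7$)
$Q{\left(r \right)} = -2 + \sqrt{7 + r}$ ($Q{\left(r \right)} = -2 + \sqrt{r + 7} = -2 + \sqrt{7 + r}$)
$Q{\left(416 \right)} + 6750 = \left(-2 + \sqrt{7 + 416}\right) + 6750 = \left(-2 + \sqrt{423}\right) + 6750 = \left(-2 + 3 \sqrt{47}\right) + 6750 = 6748 + 3 \sqrt{47}$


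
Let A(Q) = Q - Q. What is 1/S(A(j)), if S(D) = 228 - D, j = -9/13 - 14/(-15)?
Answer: 1/228 ≈ 0.0043860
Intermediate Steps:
j = 47/195 (j = -9*1/13 - 14*(-1/15) = -9/13 + 14/15 = 47/195 ≈ 0.24103)
A(Q) = 0
1/S(A(j)) = 1/(228 - 1*0) = 1/(228 + 0) = 1/228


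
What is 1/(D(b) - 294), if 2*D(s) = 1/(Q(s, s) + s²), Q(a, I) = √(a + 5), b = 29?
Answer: -831720790/244525417753 + 2*√34/244525417753 ≈ -0.0034014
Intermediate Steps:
Q(a, I) = √(5 + a)
D(s) = 1/(2*(s² + √(5 + s))) (D(s) = 1/(2*(√(5 + s) + s²)) = 1/(2*(s² + √(5 + s))))
1/(D(b) - 294) = 1/(1/(2*(29² + √(5 + 29))) - 294) = 1/(1/(2*(841 + √34)) - 294) = 1/(-294 + 1/(2*(841 + √34)))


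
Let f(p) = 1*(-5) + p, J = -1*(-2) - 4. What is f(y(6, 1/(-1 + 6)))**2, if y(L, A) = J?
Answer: 49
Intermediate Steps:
J = -2 (J = 2 - 4 = -2)
y(L, A) = -2
f(p) = -5 + p
f(y(6, 1/(-1 + 6)))**2 = (-5 - 2)**2 = (-7)**2 = 49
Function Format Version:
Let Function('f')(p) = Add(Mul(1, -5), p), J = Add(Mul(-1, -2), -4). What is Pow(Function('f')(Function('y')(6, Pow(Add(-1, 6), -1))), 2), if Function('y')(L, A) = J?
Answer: 49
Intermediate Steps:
J = -2 (J = Add(2, -4) = -2)
Function('y')(L, A) = -2
Function('f')(p) = Add(-5, p)
Pow(Function('f')(Function('y')(6, Pow(Add(-1, 6), -1))), 2) = Pow(Add(-5, -2), 2) = Pow(-7, 2) = 49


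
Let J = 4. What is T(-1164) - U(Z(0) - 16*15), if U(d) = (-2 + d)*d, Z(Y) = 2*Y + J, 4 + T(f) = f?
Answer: -57336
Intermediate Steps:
T(f) = -4 + f
Z(Y) = 4 + 2*Y (Z(Y) = 2*Y + 4 = 4 + 2*Y)
U(d) = d*(-2 + d)
T(-1164) - U(Z(0) - 16*15) = (-4 - 1164) - ((4 + 2*0) - 16*15)*(-2 + ((4 + 2*0) - 16*15)) = -1168 - ((4 + 0) - 240)*(-2 + ((4 + 0) - 240)) = -1168 - (4 - 240)*(-2 + (4 - 240)) = -1168 - (-236)*(-2 - 236) = -1168 - (-236)*(-238) = -1168 - 1*56168 = -1168 - 56168 = -57336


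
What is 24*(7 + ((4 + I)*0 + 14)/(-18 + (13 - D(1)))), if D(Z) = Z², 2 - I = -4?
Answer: 112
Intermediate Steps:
I = 6 (I = 2 - 1*(-4) = 2 + 4 = 6)
24*(7 + ((4 + I)*0 + 14)/(-18 + (13 - D(1)))) = 24*(7 + ((4 + 6)*0 + 14)/(-18 + (13 - 1*1²))) = 24*(7 + (10*0 + 14)/(-18 + (13 - 1*1))) = 24*(7 + (0 + 14)/(-18 + (13 - 1))) = 24*(7 + 14/(-18 + 12)) = 24*(7 + 14/(-6)) = 24*(7 + 14*(-⅙)) = 24*(7 - 7/3) = 24*(14/3) = 112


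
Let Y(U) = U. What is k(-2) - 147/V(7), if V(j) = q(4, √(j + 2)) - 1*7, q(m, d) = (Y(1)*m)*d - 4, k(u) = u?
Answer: -149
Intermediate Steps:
q(m, d) = -4 + d*m (q(m, d) = (1*m)*d - 4 = m*d - 4 = d*m - 4 = -4 + d*m)
V(j) = -11 + 4*√(2 + j) (V(j) = (-4 + √(j + 2)*4) - 1*7 = (-4 + √(2 + j)*4) - 7 = (-4 + 4*√(2 + j)) - 7 = -11 + 4*√(2 + j))
k(-2) - 147/V(7) = -2 - 147/(-11 + 4*√(2 + 7)) = -2 - 147/(-11 + 4*√9) = -2 - 147/(-11 + 4*3) = -2 - 147/(-11 + 12) = -2 - 147/1 = -2 + 1*(-147) = -2 - 147 = -149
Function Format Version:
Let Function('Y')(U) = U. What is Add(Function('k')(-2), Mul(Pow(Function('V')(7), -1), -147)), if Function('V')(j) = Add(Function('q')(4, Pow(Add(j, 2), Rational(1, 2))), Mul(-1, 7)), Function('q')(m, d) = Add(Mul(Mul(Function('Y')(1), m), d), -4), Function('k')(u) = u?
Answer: -149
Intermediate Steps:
Function('q')(m, d) = Add(-4, Mul(d, m)) (Function('q')(m, d) = Add(Mul(Mul(1, m), d), -4) = Add(Mul(m, d), -4) = Add(Mul(d, m), -4) = Add(-4, Mul(d, m)))
Function('V')(j) = Add(-11, Mul(4, Pow(Add(2, j), Rational(1, 2)))) (Function('V')(j) = Add(Add(-4, Mul(Pow(Add(j, 2), Rational(1, 2)), 4)), Mul(-1, 7)) = Add(Add(-4, Mul(Pow(Add(2, j), Rational(1, 2)), 4)), -7) = Add(Add(-4, Mul(4, Pow(Add(2, j), Rational(1, 2)))), -7) = Add(-11, Mul(4, Pow(Add(2, j), Rational(1, 2)))))
Add(Function('k')(-2), Mul(Pow(Function('V')(7), -1), -147)) = Add(-2, Mul(Pow(Add(-11, Mul(4, Pow(Add(2, 7), Rational(1, 2)))), -1), -147)) = Add(-2, Mul(Pow(Add(-11, Mul(4, Pow(9, Rational(1, 2)))), -1), -147)) = Add(-2, Mul(Pow(Add(-11, Mul(4, 3)), -1), -147)) = Add(-2, Mul(Pow(Add(-11, 12), -1), -147)) = Add(-2, Mul(Pow(1, -1), -147)) = Add(-2, Mul(1, -147)) = Add(-2, -147) = -149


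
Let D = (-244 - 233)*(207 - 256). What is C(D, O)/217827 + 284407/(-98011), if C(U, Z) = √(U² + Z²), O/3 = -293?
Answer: -284407/98011 + √60785530/72609 ≈ -2.7944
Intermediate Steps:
O = -879 (O = 3*(-293) = -879)
D = 23373 (D = -477*(-49) = 23373)
C(D, O)/217827 + 284407/(-98011) = √(23373² + (-879)²)/217827 + 284407/(-98011) = √(546297129 + 772641)*(1/217827) + 284407*(-1/98011) = √547069770*(1/217827) - 284407/98011 = (3*√60785530)*(1/217827) - 284407/98011 = √60785530/72609 - 284407/98011 = -284407/98011 + √60785530/72609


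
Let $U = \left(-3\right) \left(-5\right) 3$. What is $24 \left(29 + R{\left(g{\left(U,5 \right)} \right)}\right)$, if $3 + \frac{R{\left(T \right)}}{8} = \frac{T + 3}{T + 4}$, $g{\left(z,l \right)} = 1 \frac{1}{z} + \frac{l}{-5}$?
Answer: $\frac{4224}{17} \approx 248.47$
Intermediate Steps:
$U = 45$ ($U = 15 \cdot 3 = 45$)
$g{\left(z,l \right)} = \frac{1}{z} - \frac{l}{5}$ ($g{\left(z,l \right)} = \frac{1}{z} + l \left(- \frac{1}{5}\right) = \frac{1}{z} - \frac{l}{5}$)
$R{\left(T \right)} = -24 + \frac{8 \left(3 + T\right)}{4 + T}$ ($R{\left(T \right)} = -24 + 8 \frac{T + 3}{T + 4} = -24 + 8 \frac{3 + T}{4 + T} = -24 + \frac{8 \left(3 + T\right)}{4 + T}$)
$24 \left(29 + R{\left(g{\left(U,5 \right)} \right)}\right) = 24 \left(29 + \frac{8 \left(-9 - 2 \left(\frac{1}{45} - 1\right)\right)}{4 + \left(\frac{1}{45} - 1\right)}\right) = 24 \left(29 + \frac{8 \left(-9 - - \frac{88}{45}\right)}{4 - \frac{44}{45}}\right) = 24 \left(29 + \frac{8 \left(-9 + \frac{88}{45}\right)}{\frac{136}{45}}\right) = 24 \left(29 + 8 \cdot \frac{45}{136} \left(- \frac{317}{45}\right)\right) = 24 \left(29 - \frac{317}{17}\right) = 24 \cdot \frac{176}{17} = \frac{4224}{17}$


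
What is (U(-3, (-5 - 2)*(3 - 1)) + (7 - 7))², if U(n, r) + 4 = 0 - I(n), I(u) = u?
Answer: 1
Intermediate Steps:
U(n, r) = -4 - n (U(n, r) = -4 + (0 - n) = -4 - n)
(U(-3, (-5 - 2)*(3 - 1)) + (7 - 7))² = ((-4 - 1*(-3)) + (7 - 7))² = ((-4 + 3) + 0)² = (-1 + 0)² = (-1)² = 1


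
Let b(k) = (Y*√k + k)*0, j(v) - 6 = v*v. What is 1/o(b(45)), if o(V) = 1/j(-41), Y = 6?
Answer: 1687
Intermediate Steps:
j(v) = 6 + v² (j(v) = 6 + v*v = 6 + v²)
b(k) = 0 (b(k) = (6*√k + k)*0 = (k + 6*√k)*0 = 0)
o(V) = 1/1687 (o(V) = 1/(6 + (-41)²) = 1/(6 + 1681) = 1/1687)
1/o(b(45)) = 1/(1/1687) = 1687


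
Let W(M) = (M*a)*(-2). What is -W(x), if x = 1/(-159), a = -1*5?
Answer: 10/159 ≈ 0.062893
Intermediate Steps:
a = -5
x = -1/159 ≈ -0.0062893
W(M) = 10*M (W(M) = (M*(-5))*(-2) = -5*M*(-2) = 10*M)
-W(x) = -10*(-1)/159 = -1*(-10/159) = 10/159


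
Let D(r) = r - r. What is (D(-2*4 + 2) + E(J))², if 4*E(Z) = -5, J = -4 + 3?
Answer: 25/16 ≈ 1.5625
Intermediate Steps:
D(r) = 0
J = -1
E(Z) = -5/4 (E(Z) = (¼)*(-5) = -5/4)
(D(-2*4 + 2) + E(J))² = (0 - 5/4)² = (-5/4)² = 25/16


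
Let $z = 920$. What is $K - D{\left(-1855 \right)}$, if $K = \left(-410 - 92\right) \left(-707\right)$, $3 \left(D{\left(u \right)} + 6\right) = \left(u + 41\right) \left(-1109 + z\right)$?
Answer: $240638$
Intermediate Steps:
$D{\left(u \right)} = -2589 - 63 u$ ($D{\left(u \right)} = -6 + \frac{\left(u + 41\right) \left(-1109 + 920\right)}{3} = -6 + \frac{\left(41 + u\right) \left(-189\right)}{3} = -6 + \frac{-7749 - 189 u}{3} = -6 - \left(2583 + 63 u\right) = -2589 - 63 u$)
$K = 354914$ ($K = \left(-502\right) \left(-707\right) = 354914$)
$K - D{\left(-1855 \right)} = 354914 - \left(-2589 - -116865\right) = 354914 - \left(-2589 + 116865\right) = 354914 - 114276 = 240638$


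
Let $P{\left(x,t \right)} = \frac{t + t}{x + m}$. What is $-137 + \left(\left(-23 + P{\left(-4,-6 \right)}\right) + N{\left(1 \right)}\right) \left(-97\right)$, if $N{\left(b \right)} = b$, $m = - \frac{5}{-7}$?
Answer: $\frac{37783}{23} \approx 1642.7$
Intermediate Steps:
$m = \frac{5}{7}$ ($m = \left(-5\right) \left(- \frac{1}{7}\right) = \frac{5}{7} \approx 0.71429$)
$P{\left(x,t \right)} = \frac{2 t}{\frac{5}{7} + x}$ ($P{\left(x,t \right)} = \frac{t + t}{x + \frac{5}{7}} = \frac{2 t}{\frac{5}{7} + x}$)
$-137 + \left(\left(-23 + P{\left(-4,-6 \right)}\right) + N{\left(1 \right)}\right) \left(-97\right) = -137 + \left(\left(-23 + 14 \left(-6\right) \frac{1}{5 + 7 \left(-4\right)}\right) + 1\right) \left(-97\right) = -137 + \left(\left(-23 + 14 \left(-6\right) \frac{1}{5 - 28}\right) + 1\right) \left(-97\right) = -137 + \left(\left(-23 + 14 \left(-6\right) \frac{1}{-23}\right) + 1\right) \left(-97\right) = -137 + \left(\left(-23 + 14 \left(-6\right) \left(- \frac{1}{23}\right)\right) + 1\right) \left(-97\right) = -137 + \left(\left(-23 + \frac{84}{23}\right) + 1\right) \left(-97\right) = -137 + \left(- \frac{445}{23} + 1\right) \left(-97\right) = -137 - - \frac{40934}{23} = -137 + \frac{40934}{23} = \frac{37783}{23}$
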